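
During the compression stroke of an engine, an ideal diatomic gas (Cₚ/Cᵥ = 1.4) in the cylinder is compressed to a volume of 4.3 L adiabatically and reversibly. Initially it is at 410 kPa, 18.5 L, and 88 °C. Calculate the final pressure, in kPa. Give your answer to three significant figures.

Adiabatic: P₁V₁^γ = P₂V₂^γ ⇒ P₂ = P₁ (V₁/V₂)^γ.
P₂ = 410 × (18.5/4.3)^(1.4) = 3162 kPa.

P₂ ≈ 3160 kPa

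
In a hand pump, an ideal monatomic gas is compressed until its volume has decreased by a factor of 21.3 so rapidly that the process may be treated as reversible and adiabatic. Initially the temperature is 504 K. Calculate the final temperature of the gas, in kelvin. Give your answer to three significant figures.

Adiabatic: T₁V₁^(γ−1) = T₂V₂^(γ−1) ⇒ T₂ = T₁ (V₁/V₂)^(γ−1).
For a monatomic ideal gas γ = 5/3, so γ−1 = 2/3.
T₂ = 504 × 21.3^(2/3) = 3873 K.

T₂ ≈ 3870 K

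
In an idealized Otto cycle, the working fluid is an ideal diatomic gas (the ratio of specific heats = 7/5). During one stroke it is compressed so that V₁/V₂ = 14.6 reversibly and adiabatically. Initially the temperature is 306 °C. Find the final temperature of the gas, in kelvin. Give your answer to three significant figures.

T₂ ≈ 1690 K

For a reversible adiabat TV^(γ−1) is constant, so T₂ = T₁ (V₁/V₂)^(γ−1).
T₁ = 306 °C = 579.1 K.
T₂ = 579.1 × 14.6^(2/5) = 1693 K.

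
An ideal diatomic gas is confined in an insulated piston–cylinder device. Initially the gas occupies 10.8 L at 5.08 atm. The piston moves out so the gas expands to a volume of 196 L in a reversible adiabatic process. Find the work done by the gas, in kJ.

W ≈ 9.54 kJ

γ = 7/5 for a diatomic ideal gas.
P₂ = P₁(V₁/V₂)^γ = 5.08×(10.8/196)^(7/5) = 0.0878 atm.
For a reversible adiabat, W_by_gas = (P₁V₁ − P₂V₂)/(γ−1).
W_by = (514700×0.0108 − 8896×0.196) / (2/5) = 9538 J.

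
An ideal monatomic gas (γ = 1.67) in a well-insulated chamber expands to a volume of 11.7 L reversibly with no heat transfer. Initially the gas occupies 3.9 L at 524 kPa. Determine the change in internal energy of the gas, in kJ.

P₂ = P₁(V₁/V₂)^γ = 524×(3.9/11.7)^(1.67) = 83.66 kPa.
For a reversible adiabat, W_by_gas = (P₁V₁ − P₂V₂)/(γ−1).
W_by = (524000×0.0039 − 83660×0.0117) / (0.67) = 1589 J.
Q = 0 ⇒ ΔU = −W_by = -1589 J.

ΔU ≈ -1.59 kJ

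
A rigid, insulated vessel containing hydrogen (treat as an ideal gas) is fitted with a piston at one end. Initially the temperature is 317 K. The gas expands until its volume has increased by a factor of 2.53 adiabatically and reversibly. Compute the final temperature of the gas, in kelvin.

T₂ ≈ 219 K

Adiabatic: T₁V₁^(γ−1) = T₂V₂^(γ−1) ⇒ T₂ = T₁ (V₁/V₂)^(γ−1).
For a diatomic ideal gas γ = 7/5, so γ−1 = 2/5.
T₂ = 317 × (1/2.53)^(2/5) = 218.7 K.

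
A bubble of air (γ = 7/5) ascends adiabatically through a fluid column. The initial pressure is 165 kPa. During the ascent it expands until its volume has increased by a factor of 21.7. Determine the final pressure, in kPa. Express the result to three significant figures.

P₂ ≈ 2.22 kPa

Since PV^γ is constant along a reversible adiabat, P₂ = P₁ (V₁/V₂)^γ.
P₂ = 165 × (1/21.7)^(7/5) = 2.22 kPa.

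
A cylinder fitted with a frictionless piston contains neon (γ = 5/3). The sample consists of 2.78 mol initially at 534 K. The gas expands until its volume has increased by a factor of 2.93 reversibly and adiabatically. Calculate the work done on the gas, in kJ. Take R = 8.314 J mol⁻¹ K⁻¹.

W ≈ -9.47 kJ

For a reversible adiabat TV^(γ−1) is constant, so T₂ = T₁ (V₁/V₂)^(γ−1).
T₂ = 534 × (1/2.93)^(2/3) = 260.8 K.
Q = 0, so ΔU = W_on_gas = nCᵥΔT with Cᵥ = R/(γ−1) = 12.47 J/(mol·K).
ΔU = 2.78 × 12.47 × (260.8 − 534) = -9472 J.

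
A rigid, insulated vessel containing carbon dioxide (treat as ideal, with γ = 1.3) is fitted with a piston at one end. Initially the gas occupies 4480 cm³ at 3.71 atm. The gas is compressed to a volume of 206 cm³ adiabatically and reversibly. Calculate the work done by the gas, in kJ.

P₂ = P₁(V₁/V₂)^γ = 3.71×(4480/206)^(1.3) = 203.2 atm.
For a reversible adiabat, W_by_gas = (P₁V₁ − P₂V₂)/(γ−1).
W_by = (375900×0.00448 − 2.059×10^7×0.000206) / (0.3) = -8527 J.

W ≈ -8.53 kJ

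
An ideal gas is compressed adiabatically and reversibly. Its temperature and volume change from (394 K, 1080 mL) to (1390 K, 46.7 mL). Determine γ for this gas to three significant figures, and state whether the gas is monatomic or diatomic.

γ ≈ 1.40; diatomic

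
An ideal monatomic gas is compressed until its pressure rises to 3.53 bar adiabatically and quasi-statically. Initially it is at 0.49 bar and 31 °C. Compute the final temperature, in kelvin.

Along an adiabat T P^((1−γ)/γ) is constant, so T₂ = T₁ (P₂/P₁)^((γ−1)/γ).
For a monatomic ideal gas γ = 5/3, so (γ−1)/γ = 2/5.
T₁ = 31 °C = 304.1 K.
T₂ = 304.1 × (3.53/0.49)^(2/5) = 670.1 K.

T₂ ≈ 670 K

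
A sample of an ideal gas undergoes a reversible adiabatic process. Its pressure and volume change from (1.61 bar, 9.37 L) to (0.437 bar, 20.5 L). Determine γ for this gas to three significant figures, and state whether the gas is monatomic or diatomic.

γ ≈ 1.67; monatomic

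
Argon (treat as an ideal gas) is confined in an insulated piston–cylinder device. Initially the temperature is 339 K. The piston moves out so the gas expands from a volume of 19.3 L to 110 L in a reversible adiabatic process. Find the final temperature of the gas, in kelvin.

For a reversible adiabat TV^(γ−1) is constant, so T₂ = T₁ (V₁/V₂)^(γ−1).
For a monatomic ideal gas γ = 5/3, so γ−1 = 2/3.
T₂ = 339 × (19.3/110)^(2/3) = 106.2 K.

T₂ ≈ 106 K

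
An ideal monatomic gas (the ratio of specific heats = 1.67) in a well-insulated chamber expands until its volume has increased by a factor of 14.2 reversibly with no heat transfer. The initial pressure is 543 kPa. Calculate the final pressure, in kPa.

P₂ ≈ 6.46 kPa

Adiabatic: P₁V₁^γ = P₂V₂^γ ⇒ P₂ = P₁ (V₁/V₂)^γ.
P₂ = 543 × (1/14.2)^(1.67) = 6.464 kPa.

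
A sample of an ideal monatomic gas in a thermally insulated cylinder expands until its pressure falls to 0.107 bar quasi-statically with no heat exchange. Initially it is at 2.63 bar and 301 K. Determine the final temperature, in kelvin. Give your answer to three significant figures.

Adiabatic: T₂/T₁ = (P₂/P₁)^((γ−1)/γ).
For a monatomic ideal gas γ = 5/3, so (γ−1)/γ = 2/5.
T₂ = 301 × (0.107/2.63)^(2/5) = 83.63 K.

T₂ ≈ 83.6 K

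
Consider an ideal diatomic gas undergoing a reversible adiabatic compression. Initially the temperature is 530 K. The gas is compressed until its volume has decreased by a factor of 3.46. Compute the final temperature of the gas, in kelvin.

Adiabatic: T₁V₁^(γ−1) = T₂V₂^(γ−1) ⇒ T₂ = T₁ (V₁/V₂)^(γ−1).
For a diatomic ideal gas γ = 7/5, so γ−1 = 2/5.
T₂ = 530 × 3.46^(2/5) = 870.8 K.

T₂ ≈ 871 K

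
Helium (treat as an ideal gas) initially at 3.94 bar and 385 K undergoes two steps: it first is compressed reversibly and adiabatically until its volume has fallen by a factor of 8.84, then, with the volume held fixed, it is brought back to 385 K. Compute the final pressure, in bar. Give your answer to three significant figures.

P₃ ≈ 34.8 bar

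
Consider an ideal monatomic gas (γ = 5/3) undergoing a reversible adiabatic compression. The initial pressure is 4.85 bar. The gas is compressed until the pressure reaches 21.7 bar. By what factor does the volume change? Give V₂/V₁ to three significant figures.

From PV^γ = const, V₂/V₁ = (P₁/P₂)^(1/γ).
V₂/V₁ = (4.85/21.7)^(3/5) = 0.407.

V₂/V₁ ≈ 0.407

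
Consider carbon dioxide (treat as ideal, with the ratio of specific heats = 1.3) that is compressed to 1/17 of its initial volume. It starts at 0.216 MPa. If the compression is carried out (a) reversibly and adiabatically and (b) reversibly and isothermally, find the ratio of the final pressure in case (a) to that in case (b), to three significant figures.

P_adiabatic / P_isothermal ≈ 2.34

Isothermal: P_b = P₁(V₁/V₂) = 0.216×17.
Adiabatic: P_a = P₁(V₁/V₂)^γ = 0.216×17^(1.3).
P_a/P_b = (V₁/V₂)^(γ−1) = 17^(0.3) = 2.34.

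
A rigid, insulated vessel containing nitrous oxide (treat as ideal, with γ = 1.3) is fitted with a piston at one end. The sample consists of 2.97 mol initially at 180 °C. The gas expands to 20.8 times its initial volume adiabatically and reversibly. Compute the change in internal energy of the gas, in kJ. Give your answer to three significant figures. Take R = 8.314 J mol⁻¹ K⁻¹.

Adiabatic: T₁V₁^(γ−1) = T₂V₂^(γ−1) ⇒ T₂ = T₁ (V₁/V₂)^(γ−1).
T₁ = 180 °C = 453.1 K.
T₂ = 453.1 × (1/20.8)^(0.3) = 182.3 K.
Q = 0, so ΔU = W_on_gas = nCᵥΔT with Cᵥ = R/(γ−1) = 27.71 J/(mol·K).
ΔU = 2.97 × 27.71 × (182.3 − 453.1) = -22290 J.

ΔU ≈ -22.3 kJ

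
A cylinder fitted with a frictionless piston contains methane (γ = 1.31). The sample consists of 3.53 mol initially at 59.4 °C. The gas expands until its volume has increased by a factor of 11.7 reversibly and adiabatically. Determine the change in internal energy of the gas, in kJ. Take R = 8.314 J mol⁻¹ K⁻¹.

ΔU ≈ -16.8 kJ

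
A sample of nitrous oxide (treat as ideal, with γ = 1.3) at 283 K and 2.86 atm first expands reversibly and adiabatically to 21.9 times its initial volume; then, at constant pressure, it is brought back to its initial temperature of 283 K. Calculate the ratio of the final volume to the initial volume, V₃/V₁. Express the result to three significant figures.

Adiabatic step: V₂/V₁ = 21.9; T₂ = T₁·(1/21.9)^(0.3) = 112.1 K.
Isobaric step: V₃/V₂ = T₃/T₂ = 283/112.1.
V₃/V₁ = (V₂/V₁)(V₃/V₂) = 21.9 × (283/112.1) = 55.28.

V₃/V₁ ≈ 55.3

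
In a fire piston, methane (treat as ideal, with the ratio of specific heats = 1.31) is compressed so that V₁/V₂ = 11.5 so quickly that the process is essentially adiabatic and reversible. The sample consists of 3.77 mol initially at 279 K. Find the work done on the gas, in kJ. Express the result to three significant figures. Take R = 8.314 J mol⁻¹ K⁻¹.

W ≈ 31.9 kJ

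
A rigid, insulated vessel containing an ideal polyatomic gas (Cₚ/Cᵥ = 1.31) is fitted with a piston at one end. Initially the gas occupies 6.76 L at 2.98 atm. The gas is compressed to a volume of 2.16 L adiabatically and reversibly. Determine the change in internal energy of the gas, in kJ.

ΔU ≈ 2.79 kJ

P₂ = P₁(V₁/V₂)^γ = 2.98×(6.76/2.16)^(1.31) = 13.28 atm.
For a reversible adiabat, W_by_gas = (P₁V₁ − P₂V₂)/(γ−1).
W_by = (301900×0.00676 − 1.346×10^6×0.00216) / (0.31) = -2794 J.
Q = 0 ⇒ ΔU = −W_by = 2794 J.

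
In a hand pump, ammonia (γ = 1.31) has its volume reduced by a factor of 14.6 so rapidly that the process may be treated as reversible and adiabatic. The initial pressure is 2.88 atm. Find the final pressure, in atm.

Adiabatic: P₁V₁^γ = P₂V₂^γ ⇒ P₂ = P₁ (V₁/V₂)^γ.
P₂ = 2.88 × 14.6^(1.31) = 96.54 atm.

P₂ ≈ 96.5 atm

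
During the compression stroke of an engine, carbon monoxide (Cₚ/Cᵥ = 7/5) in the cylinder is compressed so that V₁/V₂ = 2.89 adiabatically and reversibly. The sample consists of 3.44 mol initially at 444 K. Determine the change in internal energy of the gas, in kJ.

ΔU ≈ 16.8 kJ

For a reversible adiabat TV^(γ−1) is constant, so T₂ = T₁ (V₁/V₂)^(γ−1).
T₂ = 444 × 2.89^(2/5) = 678.8 K.
Q = 0, so ΔU = W_on_gas = nCᵥΔT with Cᵥ = R/(γ−1) = 20.79 J/(mol·K).
ΔU = 3.44 × 20.79 × (678.8 − 444) = 16790 J.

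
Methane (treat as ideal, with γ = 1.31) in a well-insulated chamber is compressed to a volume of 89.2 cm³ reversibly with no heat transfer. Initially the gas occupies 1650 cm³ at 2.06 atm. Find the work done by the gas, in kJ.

W ≈ -1.63 kJ

P₂ = P₁(V₁/V₂)^γ = 2.06×(1650/89.2)^(1.31) = 94.14 atm.
For a reversible adiabat, W_by_gas = (P₁V₁ − P₂V₂)/(γ−1).
W_by = (208700×0.00165 − 9.539×10^6×8.92×10^-5) / (0.31) = -1634 J.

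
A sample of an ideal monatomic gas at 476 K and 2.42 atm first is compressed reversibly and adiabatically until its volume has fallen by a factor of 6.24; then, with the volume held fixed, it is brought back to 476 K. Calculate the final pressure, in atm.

P₃ ≈ 15.1 atm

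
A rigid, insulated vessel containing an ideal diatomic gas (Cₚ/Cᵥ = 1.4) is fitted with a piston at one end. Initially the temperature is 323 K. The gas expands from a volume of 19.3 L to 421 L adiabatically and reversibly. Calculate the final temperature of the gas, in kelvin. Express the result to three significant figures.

Adiabatic: T₁V₁^(γ−1) = T₂V₂^(γ−1) ⇒ T₂ = T₁ (V₁/V₂)^(γ−1).
T₂ = 323 × (19.3/421)^(0.4) = 94.13 K.

T₂ ≈ 94.1 K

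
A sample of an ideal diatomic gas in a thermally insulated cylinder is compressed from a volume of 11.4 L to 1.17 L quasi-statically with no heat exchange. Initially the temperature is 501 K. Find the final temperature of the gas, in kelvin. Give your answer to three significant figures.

T₂ ≈ 1250 K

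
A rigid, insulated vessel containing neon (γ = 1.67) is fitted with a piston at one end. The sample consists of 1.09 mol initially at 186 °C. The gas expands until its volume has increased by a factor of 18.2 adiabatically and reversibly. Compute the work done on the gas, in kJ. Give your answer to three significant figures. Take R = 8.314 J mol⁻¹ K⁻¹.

Adiabatic: T₁V₁^(γ−1) = T₂V₂^(γ−1) ⇒ T₂ = T₁ (V₁/V₂)^(γ−1).
T₁ = 186 °C = 459.1 K.
T₂ = 459.1 × (1/18.2)^(0.67) = 65.72 K.
Q = 0, so ΔU = W_on_gas = nCᵥΔT with Cᵥ = R/(γ−1) = 12.41 J/(mol·K).
ΔU = 1.09 × 12.41 × (65.72 − 459.1) = -5321 J.

W ≈ -5.32 kJ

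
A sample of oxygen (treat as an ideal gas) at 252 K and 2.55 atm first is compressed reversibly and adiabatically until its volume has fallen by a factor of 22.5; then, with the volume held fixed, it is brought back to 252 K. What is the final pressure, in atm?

For a diatomic ideal gas γ = 7/5.
Adiabatic step (PV^γ = const): P₂ = 2.55×22.5^(7/5) = 199.3 atm; T₂ = 252×22.5^(2/5) = 875.5 K.
Isochoric: P₃ = P₂(T₃/T₂) = 199.3 × (252/875.5) = 57.37 atm.

P₃ ≈ 57.4 atm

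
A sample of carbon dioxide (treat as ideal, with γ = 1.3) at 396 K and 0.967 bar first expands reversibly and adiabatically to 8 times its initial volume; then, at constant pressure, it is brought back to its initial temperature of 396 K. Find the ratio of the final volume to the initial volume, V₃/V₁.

V₃/V₁ ≈ 14.9

Adiabatic step: V₂/V₁ = 8; T₂ = T₁·(1/8)^(0.3) = 212.2 K.
Isobaric step: V₃/V₂ = T₃/T₂ = 396/212.2.
V₃/V₁ = (V₂/V₁)(V₃/V₂) = 8 × (396/212.2) = 14.93.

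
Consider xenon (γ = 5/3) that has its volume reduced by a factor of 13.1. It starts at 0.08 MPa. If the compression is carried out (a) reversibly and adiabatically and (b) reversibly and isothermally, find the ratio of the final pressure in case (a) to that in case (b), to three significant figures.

Isothermal: P_b = P₁(V₁/V₂) = 0.08×13.1.
Adiabatic: P_a = P₁(V₁/V₂)^γ = 0.08×13.1^(5/3).
P_a/P_b = (V₁/V₂)^(γ−1) = 13.1^(2/3) = 5.557.

P_adiabatic / P_isothermal ≈ 5.56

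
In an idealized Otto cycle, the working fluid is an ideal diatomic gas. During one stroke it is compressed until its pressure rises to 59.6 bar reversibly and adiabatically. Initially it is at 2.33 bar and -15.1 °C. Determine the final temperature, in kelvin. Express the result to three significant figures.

Adiabatic: T₂/T₁ = (P₂/P₁)^((γ−1)/γ).
For a diatomic ideal gas γ = 7/5, so (γ−1)/γ = 2/7.
T₁ = -15.1 °C = 258 K.
T₂ = 258 × (59.6/2.33)^(2/7) = 651.6 K.

T₂ ≈ 652 K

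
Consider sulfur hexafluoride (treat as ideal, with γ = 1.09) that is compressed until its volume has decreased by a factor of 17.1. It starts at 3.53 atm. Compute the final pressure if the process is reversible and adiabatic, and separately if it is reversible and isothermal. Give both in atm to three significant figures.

Isothermal: P₂ = P₁(V₁/V₂) = 3.53×17.1 = 60.36 atm.
Adiabatic: P₂ = P₁(V₁/V₂)^γ = 3.53×17.1^(1.09) = 77.94 atm.

adiabatic: 77.9 atm; isothermal: 60.4 atm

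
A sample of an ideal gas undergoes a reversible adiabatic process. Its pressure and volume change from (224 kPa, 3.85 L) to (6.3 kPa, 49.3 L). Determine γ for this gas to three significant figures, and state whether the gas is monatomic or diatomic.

γ ≈ 1.40; diatomic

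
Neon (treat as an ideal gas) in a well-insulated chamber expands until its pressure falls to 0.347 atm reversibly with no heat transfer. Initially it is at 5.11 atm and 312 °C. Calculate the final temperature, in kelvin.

T₂ ≈ 200 K

Along an adiabat T P^((1−γ)/γ) is constant, so T₂ = T₁ (P₂/P₁)^((γ−1)/γ).
For a monatomic ideal gas γ = 5/3, so (γ−1)/γ = 2/5.
T₁ = 312 °C = 585.1 K.
T₂ = 585.1 × (0.347/5.11)^(2/5) = 199.5 K.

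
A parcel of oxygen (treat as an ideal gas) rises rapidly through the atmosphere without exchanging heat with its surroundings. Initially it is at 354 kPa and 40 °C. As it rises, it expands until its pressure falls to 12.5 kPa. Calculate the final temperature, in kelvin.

Adiabatic: T₂/T₁ = (P₂/P₁)^((γ−1)/γ).
For a diatomic ideal gas γ = 7/5, so (γ−1)/γ = 2/7.
T₁ = 40 °C = 313.1 K.
T₂ = 313.1 × (12.5/354)^(2/7) = 120.5 K.

T₂ ≈ 120 K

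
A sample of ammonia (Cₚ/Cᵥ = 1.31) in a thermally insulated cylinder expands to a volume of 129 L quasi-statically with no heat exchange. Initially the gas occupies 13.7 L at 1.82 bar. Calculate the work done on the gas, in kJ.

P₂ = P₁(V₁/V₂)^γ = 1.82×(13.7/129)^(1.31) = 0.09645 bar.
For a reversible adiabat, W_by_gas = (P₁V₁ − P₂V₂)/(γ−1).
W_by = (182000×0.0137 − 9645×0.129) / (0.31) = 4030 J.
W_on_gas = −W_by = -4030 J.

W ≈ -4.03 kJ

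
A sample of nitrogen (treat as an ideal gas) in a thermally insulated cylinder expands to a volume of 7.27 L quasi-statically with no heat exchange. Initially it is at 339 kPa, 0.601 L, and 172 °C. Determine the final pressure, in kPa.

P₂ ≈ 10.3 kPa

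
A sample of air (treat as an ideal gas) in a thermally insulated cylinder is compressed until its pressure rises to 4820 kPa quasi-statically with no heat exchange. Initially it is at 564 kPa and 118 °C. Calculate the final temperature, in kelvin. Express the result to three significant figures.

Adiabatic: T₂/T₁ = (P₂/P₁)^((γ−1)/γ).
For a diatomic ideal gas γ = 7/5, so (γ−1)/γ = 2/7.
T₁ = 118 °C = 391.1 K.
T₂ = 391.1 × (4820/564)^(2/7) = 722 K.

T₂ ≈ 722 K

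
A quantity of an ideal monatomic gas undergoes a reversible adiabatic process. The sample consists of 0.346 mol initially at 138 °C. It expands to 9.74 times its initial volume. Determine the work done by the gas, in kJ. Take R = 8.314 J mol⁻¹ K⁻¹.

W ≈ 1.39 kJ

Adiabatic: T₁V₁^(γ−1) = T₂V₂^(γ−1) ⇒ T₂ = T₁ (V₁/V₂)^(γ−1).
γ = 5/3 for a monatomic ideal gas, so γ−1 = 2/3.
T₁ = 138 °C = 411.1 K.
T₂ = 411.1 × (1/9.74)^(2/3) = 90.15 K.
Q = 0, so ΔU = W_on_gas = nCᵥΔT with Cᵥ = R/(γ−1) = 12.47 J/(mol·K).
ΔU = 0.346 × 12.47 × (90.15 − 411.1) = -1385 J.
Work done by the gas = −ΔU = 1385 J.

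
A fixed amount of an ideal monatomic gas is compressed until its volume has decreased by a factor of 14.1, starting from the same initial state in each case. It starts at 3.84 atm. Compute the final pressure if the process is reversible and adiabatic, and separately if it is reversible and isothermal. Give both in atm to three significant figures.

For a monatomic ideal gas γ = 5/3.
Isothermal: P₂ = P₁(V₁/V₂) = 3.84×14.1 = 54.14 atm.
Adiabatic: P₂ = P₁(V₁/V₂)^γ = 3.84×14.1^(5/3) = 316 atm.

adiabatic: 316 atm; isothermal: 54.1 atm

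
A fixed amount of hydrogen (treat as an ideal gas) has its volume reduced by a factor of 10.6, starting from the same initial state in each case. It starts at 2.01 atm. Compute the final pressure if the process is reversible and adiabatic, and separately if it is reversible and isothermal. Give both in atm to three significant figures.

For a diatomic ideal gas γ = 7/5.
Isothermal: P₂ = P₁(V₁/V₂) = 2.01×10.6 = 21.31 atm.
Adiabatic: P₂ = P₁(V₁/V₂)^γ = 2.01×10.6^(7/5) = 54.78 atm.

adiabatic: 54.8 atm; isothermal: 21.3 atm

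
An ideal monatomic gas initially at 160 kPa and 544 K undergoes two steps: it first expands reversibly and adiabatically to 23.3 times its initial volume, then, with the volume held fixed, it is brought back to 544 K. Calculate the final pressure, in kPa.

For a monatomic ideal gas γ = 5/3.
Adiabatic step (PV^γ = const): P₂ = 160×(1/23.3)^(5/3) = 0.8418 kPa; T₂ = 544×(1/23.3)^(2/3) = 66.69 K.
Isochoric: P₃ = P₂(T₃/T₂) = 0.8418 × (544/66.69) = 6.867 kPa.

P₃ ≈ 6.87 kPa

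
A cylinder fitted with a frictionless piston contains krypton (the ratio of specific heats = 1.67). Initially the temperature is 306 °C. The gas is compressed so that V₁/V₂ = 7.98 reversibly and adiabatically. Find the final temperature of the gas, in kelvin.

T₂ ≈ 2330 K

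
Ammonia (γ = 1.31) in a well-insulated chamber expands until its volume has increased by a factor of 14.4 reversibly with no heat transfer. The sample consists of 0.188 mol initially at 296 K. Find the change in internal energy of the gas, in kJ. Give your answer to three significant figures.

Adiabatic: T₁V₁^(γ−1) = T₂V₂^(γ−1) ⇒ T₂ = T₁ (V₁/V₂)^(γ−1).
T₂ = 296 × (1/14.4)^(0.31) = 129.5 K.
Q = 0, so ΔU = W_on_gas = nCᵥΔT with Cᵥ = R/(γ−1) = 26.82 J/(mol·K).
ΔU = 0.188 × 26.82 × (129.5 − 296) = -839.6 J.

ΔU ≈ -0.840 kJ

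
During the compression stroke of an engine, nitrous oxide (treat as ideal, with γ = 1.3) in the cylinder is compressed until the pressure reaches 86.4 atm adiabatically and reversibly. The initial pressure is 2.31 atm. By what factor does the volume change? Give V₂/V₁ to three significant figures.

V₂/V₁ ≈ 0.0617

From PV^γ = const, V₂/V₁ = (P₁/P₂)^(1/γ).
V₂/V₁ = (2.31/86.4)^(0.769) = 0.06167.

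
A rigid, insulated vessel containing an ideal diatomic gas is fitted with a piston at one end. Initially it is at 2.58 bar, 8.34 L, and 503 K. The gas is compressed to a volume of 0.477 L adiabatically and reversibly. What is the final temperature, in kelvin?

Adiabatic: T₁V₁^(γ−1) = T₂V₂^(γ−1) ⇒ T₂ = T₁ (V₁/V₂)^(γ−1).
γ = 7/5 for a diatomic ideal gas.
T₂ = 503 × (8.34/0.477)^(2/5) = 1580 K.

T₂ ≈ 1580 K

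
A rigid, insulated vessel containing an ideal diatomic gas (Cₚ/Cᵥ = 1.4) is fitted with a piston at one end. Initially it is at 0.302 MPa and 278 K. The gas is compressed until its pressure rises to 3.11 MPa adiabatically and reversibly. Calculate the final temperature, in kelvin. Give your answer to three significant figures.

T₂ ≈ 541 K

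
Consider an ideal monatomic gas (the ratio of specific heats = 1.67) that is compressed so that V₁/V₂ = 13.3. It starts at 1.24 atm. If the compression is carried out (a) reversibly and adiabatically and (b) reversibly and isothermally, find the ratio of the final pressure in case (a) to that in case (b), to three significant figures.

P_adiabatic / P_isothermal ≈ 5.66

Isothermal: P_b = P₁(V₁/V₂) = 1.24×13.3.
Adiabatic: P_a = P₁(V₁/V₂)^γ = 1.24×13.3^(1.67).
P_a/P_b = (V₁/V₂)^(γ−1) = 13.3^(0.67) = 5.662.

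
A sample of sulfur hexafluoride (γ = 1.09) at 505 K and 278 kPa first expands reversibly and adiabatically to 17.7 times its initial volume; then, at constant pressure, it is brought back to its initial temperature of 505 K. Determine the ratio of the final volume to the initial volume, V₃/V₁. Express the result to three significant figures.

Adiabatic step: V₂/V₁ = 17.7; T₂ = T₁·(1/17.7)^(0.09) = 389.9 K.
Isobaric step: V₃/V₂ = T₃/T₂ = 505/389.9.
V₃/V₁ = (V₂/V₁)(V₃/V₂) = 17.7 × (505/389.9) = 22.92.

V₃/V₁ ≈ 22.9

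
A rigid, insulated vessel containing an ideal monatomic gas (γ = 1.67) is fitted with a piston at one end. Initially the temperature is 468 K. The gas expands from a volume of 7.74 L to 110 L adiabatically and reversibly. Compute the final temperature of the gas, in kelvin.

Adiabatic: T₁V₁^(γ−1) = T₂V₂^(γ−1) ⇒ T₂ = T₁ (V₁/V₂)^(γ−1).
T₂ = 468 × (7.74/110)^(0.67) = 79.06 K.

T₂ ≈ 79.1 K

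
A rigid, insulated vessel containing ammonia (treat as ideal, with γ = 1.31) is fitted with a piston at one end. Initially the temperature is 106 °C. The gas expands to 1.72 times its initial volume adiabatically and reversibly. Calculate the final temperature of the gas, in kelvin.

For a reversible adiabat TV^(γ−1) is constant, so T₂ = T₁ (V₁/V₂)^(γ−1).
T₁ = 106 °C = 379.1 K.
T₂ = 379.1 × (1/1.72)^(0.31) = 320.5 K.

T₂ ≈ 320 K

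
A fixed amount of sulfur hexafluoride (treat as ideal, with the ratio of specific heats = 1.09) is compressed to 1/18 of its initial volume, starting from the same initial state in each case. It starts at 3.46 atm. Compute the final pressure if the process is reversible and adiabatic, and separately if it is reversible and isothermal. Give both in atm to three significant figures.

adiabatic: 80.8 atm; isothermal: 62.3 atm

Isothermal: P₂ = P₁(V₁/V₂) = 3.46×18 = 62.28 atm.
Adiabatic: P₂ = P₁(V₁/V₂)^γ = 3.46×18^(1.09) = 80.78 atm.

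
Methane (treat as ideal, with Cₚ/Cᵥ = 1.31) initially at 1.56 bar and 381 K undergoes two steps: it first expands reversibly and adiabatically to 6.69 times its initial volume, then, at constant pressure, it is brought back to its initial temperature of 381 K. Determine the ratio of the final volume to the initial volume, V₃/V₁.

V₃/V₁ ≈ 12.1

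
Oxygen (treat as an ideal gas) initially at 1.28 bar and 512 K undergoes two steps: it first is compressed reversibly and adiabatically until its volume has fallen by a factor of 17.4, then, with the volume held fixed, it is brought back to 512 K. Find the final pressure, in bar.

P₃ ≈ 22.3 bar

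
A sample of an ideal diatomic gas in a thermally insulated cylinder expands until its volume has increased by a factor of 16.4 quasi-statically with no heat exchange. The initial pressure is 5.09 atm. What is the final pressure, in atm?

Since PV^γ is constant along a reversible adiabat, P₂ = P₁ (V₁/V₂)^γ.
For a diatomic ideal gas γ = 7/5.
P₂ = 5.09 × (1/16.4)^(7/5) = 0.1014 atm.

P₂ ≈ 0.101 atm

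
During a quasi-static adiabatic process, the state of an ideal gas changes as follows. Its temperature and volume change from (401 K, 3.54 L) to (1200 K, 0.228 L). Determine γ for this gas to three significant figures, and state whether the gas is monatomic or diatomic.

TV^(γ−1) = const ⇒ γ − 1 = ln(T₂/T₁) / ln(V₁/V₂).
γ = 1 + ln(1200/401) / ln(3.54/0.228) = 1.4.
γ ≈ 1.40 is close to 7/5, so the gas is diatomic.

γ ≈ 1.40; diatomic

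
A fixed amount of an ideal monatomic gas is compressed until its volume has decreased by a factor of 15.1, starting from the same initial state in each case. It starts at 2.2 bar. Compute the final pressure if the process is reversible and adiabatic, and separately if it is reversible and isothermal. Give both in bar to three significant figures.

adiabatic: 203 bar; isothermal: 33.2 bar

For a monatomic ideal gas γ = 5/3.
Isothermal: P₂ = P₁(V₁/V₂) = 2.2×15.1 = 33.22 bar.
Adiabatic: P₂ = P₁(V₁/V₂)^γ = 2.2×15.1^(5/3) = 202.9 bar.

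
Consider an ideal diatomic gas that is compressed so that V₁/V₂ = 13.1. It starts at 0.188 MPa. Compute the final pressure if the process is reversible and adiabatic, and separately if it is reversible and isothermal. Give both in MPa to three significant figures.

adiabatic: 6.89 MPa; isothermal: 2.46 MPa

For a diatomic ideal gas γ = 7/5.
Isothermal: P₂ = P₁(V₁/V₂) = 0.188×13.1 = 2.463 MPa.
Adiabatic: P₂ = P₁(V₁/V₂)^γ = 0.188×13.1^(7/5) = 6.892 MPa.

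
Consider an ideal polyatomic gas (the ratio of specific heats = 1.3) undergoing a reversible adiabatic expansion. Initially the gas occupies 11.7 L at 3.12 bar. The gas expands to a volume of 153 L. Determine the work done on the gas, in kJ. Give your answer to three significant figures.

W ≈ -6.54 kJ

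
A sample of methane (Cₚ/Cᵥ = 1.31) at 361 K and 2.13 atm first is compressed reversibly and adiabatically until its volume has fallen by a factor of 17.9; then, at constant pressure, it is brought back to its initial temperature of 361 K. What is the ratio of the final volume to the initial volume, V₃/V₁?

V₃/V₁ ≈ 0.0228

Adiabatic step: V₂/V₁ = 0.05587; T₂ = T₁·17.9^(0.31) = 882.9 K.
Isobaric step: V₃/V₂ = T₃/T₂ = 361/882.9.
V₃/V₁ = (V₂/V₁)(V₃/V₂) = 0.05587 × (361/882.9) = 0.02284.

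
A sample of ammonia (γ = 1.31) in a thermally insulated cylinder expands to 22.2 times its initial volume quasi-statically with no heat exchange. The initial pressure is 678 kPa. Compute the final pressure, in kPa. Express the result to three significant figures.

Since PV^γ is constant along a reversible adiabat, P₂ = P₁ (V₁/V₂)^γ.
P₂ = 678 × (1/22.2)^(1.31) = 11.68 kPa.

P₂ ≈ 11.7 kPa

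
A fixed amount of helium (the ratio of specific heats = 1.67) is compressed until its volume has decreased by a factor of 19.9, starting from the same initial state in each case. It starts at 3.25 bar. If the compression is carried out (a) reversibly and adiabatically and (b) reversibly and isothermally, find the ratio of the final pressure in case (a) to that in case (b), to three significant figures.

P_adiabatic / P_isothermal ≈ 7.42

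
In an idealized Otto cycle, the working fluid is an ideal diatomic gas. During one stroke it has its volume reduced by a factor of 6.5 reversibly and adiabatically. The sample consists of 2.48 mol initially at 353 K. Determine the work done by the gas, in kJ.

Adiabatic: T₁V₁^(γ−1) = T₂V₂^(γ−1) ⇒ T₂ = T₁ (V₁/V₂)^(γ−1).
γ = 7/5 for a diatomic ideal gas, so γ−1 = 2/5.
T₂ = 353 × 6.5^(2/5) = 746.3 K.
Q = 0, so ΔU = W_on_gas = nCᵥΔT with Cᵥ = R/(γ−1) = 20.79 J/(mol·K).
ΔU = 2.48 × 20.79 × (746.3 − 353) = 20280 J.
Work done by the gas = −ΔU = -20280 J.

W ≈ -20.3 kJ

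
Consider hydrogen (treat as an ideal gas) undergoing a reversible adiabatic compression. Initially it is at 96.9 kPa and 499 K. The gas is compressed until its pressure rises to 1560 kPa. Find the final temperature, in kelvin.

T₂ ≈ 1100 K

Adiabatic: T₂/T₁ = (P₂/P₁)^((γ−1)/γ).
For a diatomic ideal gas γ = 7/5, so (γ−1)/γ = 2/7.
T₂ = 499 × (1560/96.9)^(2/7) = 1104 K.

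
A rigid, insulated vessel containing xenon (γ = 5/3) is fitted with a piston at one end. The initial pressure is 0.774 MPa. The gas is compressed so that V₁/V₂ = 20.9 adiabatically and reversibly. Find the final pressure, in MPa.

Adiabatic: P₁V₁^γ = P₂V₂^γ ⇒ P₂ = P₁ (V₁/V₂)^γ.
P₂ = 0.774 × 20.9^(5/3) = 122.7 MPa.

P₂ ≈ 123 MPa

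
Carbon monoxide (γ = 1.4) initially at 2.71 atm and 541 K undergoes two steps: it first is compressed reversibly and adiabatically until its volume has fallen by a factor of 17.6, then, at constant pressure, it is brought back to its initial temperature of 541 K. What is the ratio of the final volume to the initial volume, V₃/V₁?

Adiabatic step: V₂/V₁ = 0.05682; T₂ = T₁·17.6^(0.4) = 1704 K.
Isobaric step: V₃/V₂ = T₃/T₂ = 541/1704.
V₃/V₁ = (V₂/V₁)(V₃/V₂) = 0.05682 × (541/1704) = 0.01804.

V₃/V₁ ≈ 0.0180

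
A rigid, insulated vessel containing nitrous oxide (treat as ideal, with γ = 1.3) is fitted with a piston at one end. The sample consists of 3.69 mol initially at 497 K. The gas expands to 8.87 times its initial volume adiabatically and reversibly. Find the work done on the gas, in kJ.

Adiabatic: T₁V₁^(γ−1) = T₂V₂^(γ−1) ⇒ T₂ = T₁ (V₁/V₂)^(γ−1).
T₂ = 497 × (1/8.87)^(0.3) = 258.2 K.
Q = 0, so ΔU = W_on_gas = nCᵥΔT with Cᵥ = R/(γ−1) = 27.71 J/(mol·K).
ΔU = 3.69 × 27.71 × (258.2 − 497) = -24420 J.

W ≈ -24.4 kJ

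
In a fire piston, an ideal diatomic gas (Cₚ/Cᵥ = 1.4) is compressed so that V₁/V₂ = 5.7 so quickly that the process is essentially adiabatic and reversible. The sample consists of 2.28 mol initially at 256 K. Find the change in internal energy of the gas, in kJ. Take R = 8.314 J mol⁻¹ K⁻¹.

For a reversible adiabat TV^(γ−1) is constant, so T₂ = T₁ (V₁/V₂)^(γ−1).
T₂ = 256 × 5.7^(0.4) = 513.6 K.
Q = 0, so ΔU = W_on_gas = nCᵥΔT with Cᵥ = R/(γ−1) = 20.79 J/(mol·K).
ΔU = 2.28 × 20.79 × (513.6 − 256) = 12210 J.

ΔU ≈ 12.2 kJ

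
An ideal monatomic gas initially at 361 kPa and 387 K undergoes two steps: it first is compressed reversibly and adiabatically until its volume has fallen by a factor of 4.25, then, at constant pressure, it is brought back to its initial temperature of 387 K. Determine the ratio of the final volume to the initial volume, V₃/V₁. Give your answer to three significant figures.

For a monatomic ideal gas γ = 5/3.
Adiabatic step: V₂/V₁ = 0.2353; T₂ = T₁·4.25^(2/3) = 1015 K.
Isobaric step: V₃/V₂ = T₃/T₂ = 387/1015.
V₃/V₁ = (V₂/V₁)(V₃/V₂) = 0.2353 × (387/1015) = 0.08968.

V₃/V₁ ≈ 0.0897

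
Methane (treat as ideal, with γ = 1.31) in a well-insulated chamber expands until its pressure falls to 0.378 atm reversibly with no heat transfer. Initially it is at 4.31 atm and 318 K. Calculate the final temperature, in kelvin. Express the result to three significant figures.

T₂ ≈ 179 K

Along an adiabat T P^((1−γ)/γ) is constant, so T₂ = T₁ (P₂/P₁)^((γ−1)/γ).
T₂ = 318 × (0.378/4.31)^(0.237) = 178.8 K.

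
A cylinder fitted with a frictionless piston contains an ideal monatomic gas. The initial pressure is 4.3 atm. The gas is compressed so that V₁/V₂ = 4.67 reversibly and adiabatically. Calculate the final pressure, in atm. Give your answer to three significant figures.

P₂ ≈ 56.1 atm

Since PV^γ is constant along a reversible adiabat, P₂ = P₁ (V₁/V₂)^γ.
For a monatomic ideal gas γ = 5/3.
P₂ = 4.3 × 4.67^(5/3) = 56.1 atm.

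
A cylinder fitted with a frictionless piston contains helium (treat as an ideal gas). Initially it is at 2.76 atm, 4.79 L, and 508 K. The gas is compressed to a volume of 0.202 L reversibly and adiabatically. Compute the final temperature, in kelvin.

For a reversible adiabat TV^(γ−1) is constant, so T₂ = T₁ (V₁/V₂)^(γ−1).
γ = 5/3 for a monatomic ideal gas.
T₂ = 508 × (4.79/0.202)^(2/3) = 4193 K.

T₂ ≈ 4190 K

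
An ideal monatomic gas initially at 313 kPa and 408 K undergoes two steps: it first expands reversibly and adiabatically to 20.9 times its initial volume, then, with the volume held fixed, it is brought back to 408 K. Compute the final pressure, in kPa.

For a monatomic ideal gas γ = 5/3.
Adiabatic step (PV^γ = const): P₂ = 313×(1/20.9)^(5/3) = 1.974 kPa; T₂ = 408×(1/20.9)^(2/3) = 53.77 K.
Isochoric: P₃ = P₂(T₃/T₂) = 1.974 × (408/53.77) = 14.98 kPa.

P₃ ≈ 15.0 kPa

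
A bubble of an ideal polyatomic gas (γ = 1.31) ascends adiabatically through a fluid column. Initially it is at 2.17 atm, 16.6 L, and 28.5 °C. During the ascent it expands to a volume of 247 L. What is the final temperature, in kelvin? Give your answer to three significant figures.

For a reversible adiabat TV^(γ−1) is constant, so T₂ = T₁ (V₁/V₂)^(γ−1).
T₁ = 28.5 °C = 301.6 K.
T₂ = 301.6 × (16.6/247)^(0.31) = 130.6 K.

T₂ ≈ 131 K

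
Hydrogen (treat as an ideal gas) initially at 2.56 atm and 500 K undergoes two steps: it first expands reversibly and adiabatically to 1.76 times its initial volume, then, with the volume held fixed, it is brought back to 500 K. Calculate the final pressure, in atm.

P₃ ≈ 1.45 atm

For a diatomic ideal gas γ = 7/5.
Adiabatic step (PV^γ = const): P₂ = 2.56×(1/1.76)^(7/5) = 1.16 atm; T₂ = 500×(1/1.76)^(2/5) = 398.8 K.
Isochoric: P₃ = P₂(T₃/T₂) = 1.16 × (500/398.8) = 1.455 atm.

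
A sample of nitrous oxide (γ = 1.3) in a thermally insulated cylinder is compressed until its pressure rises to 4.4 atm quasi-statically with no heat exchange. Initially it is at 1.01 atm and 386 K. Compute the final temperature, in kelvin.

Adiabatic: T₂/T₁ = (P₂/P₁)^((γ−1)/γ).
T₂ = 386 × (4.4/1.01)^(0.231) = 542.1 K.

T₂ ≈ 542 K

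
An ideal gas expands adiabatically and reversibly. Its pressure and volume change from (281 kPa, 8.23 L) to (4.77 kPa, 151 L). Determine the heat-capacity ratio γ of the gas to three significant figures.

γ ≈ 1.40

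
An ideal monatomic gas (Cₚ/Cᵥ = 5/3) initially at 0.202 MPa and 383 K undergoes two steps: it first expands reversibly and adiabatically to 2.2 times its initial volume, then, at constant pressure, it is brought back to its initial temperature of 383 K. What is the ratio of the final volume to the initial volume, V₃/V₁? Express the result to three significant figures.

Adiabatic step: V₂/V₁ = 2.2; T₂ = T₁·(1/2.2)^(2/3) = 226.4 K.
Isobaric step: V₃/V₂ = T₃/T₂ = 383/226.4.
V₃/V₁ = (V₂/V₁)(V₃/V₂) = 2.2 × (383/226.4) = 3.721.

V₃/V₁ ≈ 3.72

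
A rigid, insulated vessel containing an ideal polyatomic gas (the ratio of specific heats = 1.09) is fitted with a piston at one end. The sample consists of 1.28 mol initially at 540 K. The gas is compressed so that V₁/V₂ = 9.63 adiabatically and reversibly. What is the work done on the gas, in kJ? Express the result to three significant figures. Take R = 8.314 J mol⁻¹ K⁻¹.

W ≈ 14.4 kJ

For a reversible adiabat TV^(γ−1) is constant, so T₂ = T₁ (V₁/V₂)^(γ−1).
T₂ = 540 × 9.63^(0.09) = 662.1 K.
Q = 0, so ΔU = W_on_gas = nCᵥΔT with Cᵥ = R/(γ−1) = 92.38 J/(mol·K).
ΔU = 1.28 × 92.38 × (662.1 − 540) = 14440 J.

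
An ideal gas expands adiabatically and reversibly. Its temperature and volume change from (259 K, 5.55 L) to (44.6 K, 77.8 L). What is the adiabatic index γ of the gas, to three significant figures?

γ ≈ 1.67

TV^(γ−1) = const ⇒ γ − 1 = ln(T₂/T₁) / ln(V₁/V₂).
γ = 1 + ln(44.6/259) / ln(5.55/77.8) = 1.666.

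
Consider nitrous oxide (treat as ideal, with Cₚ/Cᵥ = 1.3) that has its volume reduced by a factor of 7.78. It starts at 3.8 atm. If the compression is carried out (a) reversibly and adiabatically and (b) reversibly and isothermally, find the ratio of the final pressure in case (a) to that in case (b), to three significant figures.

P_adiabatic / P_isothermal ≈ 1.85

Isothermal: P_b = P₁(V₁/V₂) = 3.8×7.78.
Adiabatic: P_a = P₁(V₁/V₂)^γ = 3.8×7.78^(1.3).
P_a/P_b = (V₁/V₂)^(γ−1) = 7.78^(0.3) = 1.851.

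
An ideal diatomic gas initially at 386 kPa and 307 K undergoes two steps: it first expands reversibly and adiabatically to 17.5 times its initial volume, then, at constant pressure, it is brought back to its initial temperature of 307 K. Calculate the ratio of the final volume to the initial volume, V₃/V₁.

For a diatomic ideal gas γ = 7/5.
Adiabatic step: V₂/V₁ = 17.5; T₂ = T₁·(1/17.5)^(2/5) = 97.71 K.
Isobaric step: V₃/V₂ = T₃/T₂ = 307/97.71.
V₃/V₁ = (V₂/V₁)(V₃/V₂) = 17.5 × (307/97.71) = 54.99.

V₃/V₁ ≈ 55.0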